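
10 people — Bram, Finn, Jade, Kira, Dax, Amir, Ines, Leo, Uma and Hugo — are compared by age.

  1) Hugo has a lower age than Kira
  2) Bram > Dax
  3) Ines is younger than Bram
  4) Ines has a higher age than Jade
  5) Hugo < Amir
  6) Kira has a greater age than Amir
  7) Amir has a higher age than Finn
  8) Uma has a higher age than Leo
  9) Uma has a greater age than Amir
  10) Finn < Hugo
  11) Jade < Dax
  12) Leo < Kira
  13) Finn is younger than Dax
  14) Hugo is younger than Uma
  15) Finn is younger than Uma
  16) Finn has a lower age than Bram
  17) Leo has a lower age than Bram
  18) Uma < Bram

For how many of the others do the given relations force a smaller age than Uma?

4

The elements the relations force below Uma are Finn, Leo, Hugo, Amir — no chain reaches any other.
That is 4.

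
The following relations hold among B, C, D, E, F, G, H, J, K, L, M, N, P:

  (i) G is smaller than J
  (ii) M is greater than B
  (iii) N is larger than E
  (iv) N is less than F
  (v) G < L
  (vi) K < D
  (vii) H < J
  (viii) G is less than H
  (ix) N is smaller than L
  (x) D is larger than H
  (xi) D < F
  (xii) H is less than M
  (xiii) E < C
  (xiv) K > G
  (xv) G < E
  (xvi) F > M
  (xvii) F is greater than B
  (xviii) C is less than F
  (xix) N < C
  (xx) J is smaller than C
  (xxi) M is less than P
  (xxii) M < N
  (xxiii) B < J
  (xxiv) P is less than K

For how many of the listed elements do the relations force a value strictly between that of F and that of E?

The relations place E below F. An element lies strictly between them when it is forced above E and also forced below F.
Above E: {N, C, L}. Below F: {G, H, B, M, J, P, K, N, D, C}.
Intersection: {N, C} — 2.

2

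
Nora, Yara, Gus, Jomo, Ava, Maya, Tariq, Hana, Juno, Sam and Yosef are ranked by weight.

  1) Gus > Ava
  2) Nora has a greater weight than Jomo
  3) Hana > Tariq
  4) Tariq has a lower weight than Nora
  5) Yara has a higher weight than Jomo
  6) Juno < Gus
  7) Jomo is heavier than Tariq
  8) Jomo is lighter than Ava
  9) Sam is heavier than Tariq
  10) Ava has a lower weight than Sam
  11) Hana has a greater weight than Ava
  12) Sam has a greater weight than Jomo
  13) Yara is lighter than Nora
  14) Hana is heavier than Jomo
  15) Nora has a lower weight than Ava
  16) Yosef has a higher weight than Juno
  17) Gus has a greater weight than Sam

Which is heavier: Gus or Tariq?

Gus

Link the given pairs in sequence: Tariq < Jomo; Jomo < Yara; Yara < Nora; Nora < Ava; Ava < Sam; Sam < Gus.
Chaining these gives Tariq < Jomo < Yara < Nora < Ava < Sam < Gus.
So Tariq < Gus; Gus is the heavier of the two.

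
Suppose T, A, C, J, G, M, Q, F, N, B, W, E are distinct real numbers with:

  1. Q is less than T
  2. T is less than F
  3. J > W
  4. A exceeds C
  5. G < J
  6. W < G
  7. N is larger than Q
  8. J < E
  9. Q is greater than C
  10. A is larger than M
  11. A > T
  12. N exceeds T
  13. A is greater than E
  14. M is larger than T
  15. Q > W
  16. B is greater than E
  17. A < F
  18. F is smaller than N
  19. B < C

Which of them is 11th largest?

G

The consecutive relations fix a unique order: W < G < J < E < B < C < Q < T < M < A < F < N.
The 11th largest is G.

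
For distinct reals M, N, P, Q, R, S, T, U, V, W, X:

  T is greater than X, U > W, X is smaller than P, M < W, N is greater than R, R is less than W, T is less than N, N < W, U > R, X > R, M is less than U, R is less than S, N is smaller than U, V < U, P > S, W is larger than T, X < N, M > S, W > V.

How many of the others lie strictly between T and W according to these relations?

1

Chaining upward from T reaches: N, U.
Chaining downward from W reaches: R, S, X, N, M, V.
Strictly between T and W are those in both lists: N — 1 element.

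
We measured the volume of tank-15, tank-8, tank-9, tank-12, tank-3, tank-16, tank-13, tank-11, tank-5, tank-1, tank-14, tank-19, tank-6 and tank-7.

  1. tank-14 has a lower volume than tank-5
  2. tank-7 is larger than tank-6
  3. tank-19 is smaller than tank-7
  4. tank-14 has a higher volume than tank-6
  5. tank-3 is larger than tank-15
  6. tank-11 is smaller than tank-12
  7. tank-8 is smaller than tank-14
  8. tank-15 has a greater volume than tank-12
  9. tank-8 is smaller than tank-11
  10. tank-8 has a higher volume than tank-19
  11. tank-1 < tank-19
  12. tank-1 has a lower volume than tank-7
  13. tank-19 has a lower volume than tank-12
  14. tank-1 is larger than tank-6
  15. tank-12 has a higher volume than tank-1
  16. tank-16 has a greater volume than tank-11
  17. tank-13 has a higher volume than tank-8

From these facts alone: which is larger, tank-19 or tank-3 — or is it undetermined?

tank-19 < tank-8 and tank-8 < tank-11 give tank-19 < tank-11.
Then tank-11 < tank-12 extends the chain to tank-12.
Then tank-12 < tank-15 extends the chain to tank-15.
Then tank-15 < tank-3 extends the chain to tank-3.
So tank-3 is larger.

tank-3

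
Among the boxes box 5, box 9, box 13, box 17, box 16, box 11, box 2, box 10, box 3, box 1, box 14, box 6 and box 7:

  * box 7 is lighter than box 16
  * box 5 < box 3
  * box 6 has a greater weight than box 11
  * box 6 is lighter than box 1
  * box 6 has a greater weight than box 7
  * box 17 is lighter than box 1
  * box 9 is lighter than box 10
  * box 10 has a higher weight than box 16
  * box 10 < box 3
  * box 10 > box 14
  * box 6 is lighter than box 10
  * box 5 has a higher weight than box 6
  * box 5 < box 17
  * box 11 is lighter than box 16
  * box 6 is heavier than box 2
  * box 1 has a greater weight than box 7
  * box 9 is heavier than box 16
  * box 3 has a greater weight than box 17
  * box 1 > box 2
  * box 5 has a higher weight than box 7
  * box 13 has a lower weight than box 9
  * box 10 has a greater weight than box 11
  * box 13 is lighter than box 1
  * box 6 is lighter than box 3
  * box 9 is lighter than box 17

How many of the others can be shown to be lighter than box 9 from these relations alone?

The elements the relations force below box 9 are box 11, box 7, box 16, box 13 — no chain reaches any other.
That is 4.

4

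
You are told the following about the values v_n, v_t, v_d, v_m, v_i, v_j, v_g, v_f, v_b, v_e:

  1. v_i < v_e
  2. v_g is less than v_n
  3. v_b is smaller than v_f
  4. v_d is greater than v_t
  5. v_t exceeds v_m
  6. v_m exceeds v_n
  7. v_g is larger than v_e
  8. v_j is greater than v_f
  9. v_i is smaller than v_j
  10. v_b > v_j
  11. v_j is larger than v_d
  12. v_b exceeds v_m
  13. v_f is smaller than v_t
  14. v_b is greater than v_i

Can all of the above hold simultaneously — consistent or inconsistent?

Chaining the given relations yields v_b < v_f < v_t < v_d < v_j, so v_b < v_j. But one relation states v_j < v_b. These cannot both hold.

inconsistent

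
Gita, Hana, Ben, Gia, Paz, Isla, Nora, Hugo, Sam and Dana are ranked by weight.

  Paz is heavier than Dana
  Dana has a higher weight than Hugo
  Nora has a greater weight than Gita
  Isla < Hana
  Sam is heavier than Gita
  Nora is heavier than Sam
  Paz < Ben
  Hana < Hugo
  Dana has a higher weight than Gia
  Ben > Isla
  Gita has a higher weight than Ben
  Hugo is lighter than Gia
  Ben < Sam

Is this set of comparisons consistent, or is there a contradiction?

consistent

Every relation is compatible with Isla < Hana < Hugo < Gia < Dana < Paz < Ben < Gita < Sam < Nora; the set is consistent.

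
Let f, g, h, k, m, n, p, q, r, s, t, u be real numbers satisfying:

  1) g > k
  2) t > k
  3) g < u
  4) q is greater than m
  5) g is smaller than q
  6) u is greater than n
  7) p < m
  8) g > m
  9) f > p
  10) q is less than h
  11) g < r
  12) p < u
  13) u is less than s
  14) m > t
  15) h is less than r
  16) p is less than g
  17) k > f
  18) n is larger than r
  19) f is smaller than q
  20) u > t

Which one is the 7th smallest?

The consecutive relations fix a unique order: p < f < k < t < m < g < q < h < r < n < u < s.
Counting 7 from the smallest end gives q.

q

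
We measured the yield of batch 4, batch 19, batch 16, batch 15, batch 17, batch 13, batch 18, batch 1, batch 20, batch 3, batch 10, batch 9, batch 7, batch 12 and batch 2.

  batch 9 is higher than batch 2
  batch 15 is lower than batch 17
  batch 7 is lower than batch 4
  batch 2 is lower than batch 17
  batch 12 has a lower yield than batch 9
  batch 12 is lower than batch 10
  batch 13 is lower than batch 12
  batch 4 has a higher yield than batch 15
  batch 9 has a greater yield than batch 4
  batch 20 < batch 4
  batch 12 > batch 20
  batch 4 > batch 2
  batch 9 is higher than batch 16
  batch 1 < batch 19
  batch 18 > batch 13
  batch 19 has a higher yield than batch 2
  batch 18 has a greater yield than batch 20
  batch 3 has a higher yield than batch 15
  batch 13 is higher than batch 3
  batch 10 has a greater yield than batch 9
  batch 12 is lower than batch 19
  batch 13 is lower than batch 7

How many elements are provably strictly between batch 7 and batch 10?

2

Chaining upward from batch 7 reaches: batch 4, batch 9.
Chaining downward from batch 10 reaches: batch 15, batch 3, batch 13, batch 20, batch 2, batch 4, batch 12, batch 16, batch 9.
Strictly between batch 7 and batch 10 are those in both lists: batch 4, batch 9 — 2 elements.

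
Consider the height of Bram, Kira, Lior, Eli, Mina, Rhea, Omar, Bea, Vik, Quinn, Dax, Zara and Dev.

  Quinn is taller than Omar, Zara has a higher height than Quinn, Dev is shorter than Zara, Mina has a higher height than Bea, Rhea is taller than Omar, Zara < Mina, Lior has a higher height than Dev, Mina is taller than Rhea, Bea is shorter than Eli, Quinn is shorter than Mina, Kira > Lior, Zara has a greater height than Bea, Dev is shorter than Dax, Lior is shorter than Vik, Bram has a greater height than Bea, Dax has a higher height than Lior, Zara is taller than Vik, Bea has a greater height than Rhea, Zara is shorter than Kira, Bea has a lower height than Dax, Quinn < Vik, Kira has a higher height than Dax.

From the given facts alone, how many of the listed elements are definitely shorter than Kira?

9

Directly below Kira: Lior, Dax, Zara.
One step further: Bea, Quinn, Dev, Vik (7 so far).
One step further: Omar, Rhea (9 so far).
No other element is forced below Kira by the given relations, so the count is 9.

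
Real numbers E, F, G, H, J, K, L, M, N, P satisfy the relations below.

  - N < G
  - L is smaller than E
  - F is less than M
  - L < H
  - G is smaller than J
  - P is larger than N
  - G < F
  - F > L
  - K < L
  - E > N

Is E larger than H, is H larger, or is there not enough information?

Following every chain through H: below H we get K, L.
E is not reached, and no chain runs the other way from E to H.
So the given relations leave the order of H and E undetermined.

undetermined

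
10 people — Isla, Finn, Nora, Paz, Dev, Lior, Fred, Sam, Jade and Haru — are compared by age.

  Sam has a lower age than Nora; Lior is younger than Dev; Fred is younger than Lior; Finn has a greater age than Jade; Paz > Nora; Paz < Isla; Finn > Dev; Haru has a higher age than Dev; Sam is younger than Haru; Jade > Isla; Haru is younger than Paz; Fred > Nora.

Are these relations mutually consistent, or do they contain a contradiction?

The single ordering Sam < Nora < Fred < Lior < Dev < Haru < Paz < Isla < Jade < Finn satisfies every listed relation, so no contradiction arises.

consistent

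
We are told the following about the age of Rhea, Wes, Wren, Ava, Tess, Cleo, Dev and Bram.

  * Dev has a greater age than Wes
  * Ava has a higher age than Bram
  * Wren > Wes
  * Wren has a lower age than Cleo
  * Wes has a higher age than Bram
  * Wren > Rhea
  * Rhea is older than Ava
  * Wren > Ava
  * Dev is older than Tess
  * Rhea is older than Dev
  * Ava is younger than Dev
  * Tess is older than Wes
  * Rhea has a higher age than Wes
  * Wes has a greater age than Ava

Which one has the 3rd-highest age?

Piecing the relations together gives one ordering: Bram < Ava < Wes < Tess < Dev < Rhea < Wren < Cleo.
Counting 3 from the largest end gives Rhea.

Rhea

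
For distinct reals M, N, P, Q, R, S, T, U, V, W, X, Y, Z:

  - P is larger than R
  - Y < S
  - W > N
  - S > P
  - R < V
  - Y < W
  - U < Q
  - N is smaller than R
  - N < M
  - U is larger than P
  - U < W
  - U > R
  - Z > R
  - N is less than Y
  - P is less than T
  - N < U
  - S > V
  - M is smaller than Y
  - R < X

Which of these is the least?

N

Chaining upward from N: directly above it, R, U, M, Y, W; then X, P, V, Z, Q, S; then T.
That covers every other element, and nothing is given below N, so N is the least.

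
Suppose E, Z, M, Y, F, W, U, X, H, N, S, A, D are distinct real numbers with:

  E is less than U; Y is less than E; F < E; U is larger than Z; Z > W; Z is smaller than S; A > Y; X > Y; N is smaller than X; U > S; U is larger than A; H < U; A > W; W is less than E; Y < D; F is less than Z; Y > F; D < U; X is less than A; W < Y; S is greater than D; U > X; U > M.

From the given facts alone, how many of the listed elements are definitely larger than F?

8

From F the given relations immediately reach Y, Z, E.
From those, X, D, S, A, U — 8 in total.
No other element is forced above F by the given relations, so the count is 8.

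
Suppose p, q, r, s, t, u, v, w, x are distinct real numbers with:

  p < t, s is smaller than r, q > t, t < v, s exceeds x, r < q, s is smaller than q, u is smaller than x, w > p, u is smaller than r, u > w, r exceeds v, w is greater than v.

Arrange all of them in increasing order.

p < t < v < w < u < x < s < r < q

Each adjacent pair is fixed by a given relation: p < t; t < v; v < w; w < u; u < x; x < s; s < r; r < q. Chaining them end to end gives the full order.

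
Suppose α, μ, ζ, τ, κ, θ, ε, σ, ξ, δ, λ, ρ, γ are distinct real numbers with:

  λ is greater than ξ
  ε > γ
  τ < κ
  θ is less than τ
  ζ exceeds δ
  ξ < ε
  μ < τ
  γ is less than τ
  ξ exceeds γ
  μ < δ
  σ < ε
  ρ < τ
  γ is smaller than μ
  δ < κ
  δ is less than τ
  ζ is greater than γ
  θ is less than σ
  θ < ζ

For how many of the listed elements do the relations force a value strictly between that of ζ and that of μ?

The relations place μ below ζ. An element lies strictly between them when it is forced above μ and also forced below ζ.
Above μ: {δ, τ, κ}. Below ζ: {θ, γ, δ}.
Intersection: {δ} — 1.

1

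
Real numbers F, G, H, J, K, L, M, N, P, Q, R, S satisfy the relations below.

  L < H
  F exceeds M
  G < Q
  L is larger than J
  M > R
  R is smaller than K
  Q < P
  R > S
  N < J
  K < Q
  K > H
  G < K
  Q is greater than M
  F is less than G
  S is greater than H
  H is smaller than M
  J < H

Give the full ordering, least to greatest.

The consecutive links are each given: N < J; J < L; L < H; H < S; S < R; R < M; M < F; F < G; G < K; K < Q; Q < P.

N < J < L < H < S < R < M < F < G < K < Q < P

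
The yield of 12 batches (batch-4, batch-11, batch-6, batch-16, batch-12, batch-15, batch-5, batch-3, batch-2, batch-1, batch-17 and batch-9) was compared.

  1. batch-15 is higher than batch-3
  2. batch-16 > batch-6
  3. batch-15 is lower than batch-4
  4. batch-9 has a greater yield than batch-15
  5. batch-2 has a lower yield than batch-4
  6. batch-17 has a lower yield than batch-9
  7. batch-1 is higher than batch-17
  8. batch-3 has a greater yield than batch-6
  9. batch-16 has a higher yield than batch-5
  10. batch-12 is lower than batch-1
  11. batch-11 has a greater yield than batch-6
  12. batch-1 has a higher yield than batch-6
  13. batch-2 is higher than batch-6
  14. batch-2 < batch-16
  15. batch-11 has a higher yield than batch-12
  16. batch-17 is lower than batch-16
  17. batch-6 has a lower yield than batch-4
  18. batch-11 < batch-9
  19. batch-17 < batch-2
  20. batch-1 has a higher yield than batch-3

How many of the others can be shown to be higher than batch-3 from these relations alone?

4

The elements the relations force above batch-3 are batch-1, batch-15, batch-9, batch-4 — no chain reaches any other.
That is 4.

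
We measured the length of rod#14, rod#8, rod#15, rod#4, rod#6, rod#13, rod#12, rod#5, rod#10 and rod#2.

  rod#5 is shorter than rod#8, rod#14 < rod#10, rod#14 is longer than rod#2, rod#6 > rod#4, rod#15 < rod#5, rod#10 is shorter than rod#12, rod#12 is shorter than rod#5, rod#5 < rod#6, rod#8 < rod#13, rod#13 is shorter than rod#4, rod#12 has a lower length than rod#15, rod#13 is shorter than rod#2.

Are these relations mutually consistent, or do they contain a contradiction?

Chaining the given relations yields rod#2 < rod#14 < rod#10 < rod#12 < rod#15 < rod#5 < rod#8 < rod#13, so rod#2 < rod#13. But one relation states rod#13 < rod#2. These cannot both hold.

inconsistent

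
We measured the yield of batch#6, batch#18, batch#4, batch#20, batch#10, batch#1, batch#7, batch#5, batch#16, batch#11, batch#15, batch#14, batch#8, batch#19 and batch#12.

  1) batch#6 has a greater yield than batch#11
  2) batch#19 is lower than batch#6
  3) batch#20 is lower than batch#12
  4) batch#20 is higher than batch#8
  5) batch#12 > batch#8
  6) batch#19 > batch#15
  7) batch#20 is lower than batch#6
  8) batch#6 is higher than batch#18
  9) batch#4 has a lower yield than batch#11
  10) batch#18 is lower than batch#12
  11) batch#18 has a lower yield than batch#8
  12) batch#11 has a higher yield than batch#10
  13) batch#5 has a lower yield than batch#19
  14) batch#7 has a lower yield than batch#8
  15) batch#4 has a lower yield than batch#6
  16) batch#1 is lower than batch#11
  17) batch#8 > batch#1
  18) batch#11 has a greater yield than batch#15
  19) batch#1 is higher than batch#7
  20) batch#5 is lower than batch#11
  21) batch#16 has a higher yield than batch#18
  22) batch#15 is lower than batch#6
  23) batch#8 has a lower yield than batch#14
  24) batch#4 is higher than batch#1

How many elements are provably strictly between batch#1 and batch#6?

The relations place batch#1 below batch#6. An element lies strictly between them when it is forced above batch#1 and also forced below batch#6.
Above batch#1: {batch#8, batch#4, batch#11, batch#20, batch#12, batch#14}. Below batch#6: {batch#7, batch#5, batch#18, batch#10, batch#15, batch#8, batch#4, batch#19, batch#11, batch#20}.
Intersection: {batch#8, batch#4, batch#11, batch#20} — 4.

4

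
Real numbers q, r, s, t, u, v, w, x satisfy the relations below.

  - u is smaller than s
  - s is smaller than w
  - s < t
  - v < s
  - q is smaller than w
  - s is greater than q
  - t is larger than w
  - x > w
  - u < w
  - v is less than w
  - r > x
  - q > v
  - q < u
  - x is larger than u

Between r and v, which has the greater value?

r

The relevant relations are v < q; q < u; u < s; s < w; w < x; x < r.
Chaining these gives v < q < u < s < w < x < r.
So v < r; r is the larger of the two.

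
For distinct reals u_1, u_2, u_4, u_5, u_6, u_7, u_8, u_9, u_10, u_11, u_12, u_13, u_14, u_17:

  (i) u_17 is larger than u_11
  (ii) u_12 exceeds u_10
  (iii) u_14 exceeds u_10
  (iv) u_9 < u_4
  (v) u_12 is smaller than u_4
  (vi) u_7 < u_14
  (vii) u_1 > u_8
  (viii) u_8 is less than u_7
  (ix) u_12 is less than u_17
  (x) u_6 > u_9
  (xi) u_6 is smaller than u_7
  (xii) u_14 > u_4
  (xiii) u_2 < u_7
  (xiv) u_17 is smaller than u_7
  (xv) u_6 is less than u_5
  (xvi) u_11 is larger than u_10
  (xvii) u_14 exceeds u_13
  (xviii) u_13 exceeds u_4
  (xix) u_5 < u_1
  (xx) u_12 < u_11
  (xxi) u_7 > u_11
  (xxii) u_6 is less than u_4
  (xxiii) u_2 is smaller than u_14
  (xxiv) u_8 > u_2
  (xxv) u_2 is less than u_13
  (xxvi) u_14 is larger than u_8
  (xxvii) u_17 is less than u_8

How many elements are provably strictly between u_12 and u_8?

The relations place u_12 below u_8. An element lies strictly between them when it is forced above u_12 and also forced below u_8.
Above u_12: {u_11, u_4, u_17, u_13, u_7, u_1, u_14}. Below u_8: {u_10, u_11, u_17, u_2}.
Intersection: {u_11, u_17} — 2.

2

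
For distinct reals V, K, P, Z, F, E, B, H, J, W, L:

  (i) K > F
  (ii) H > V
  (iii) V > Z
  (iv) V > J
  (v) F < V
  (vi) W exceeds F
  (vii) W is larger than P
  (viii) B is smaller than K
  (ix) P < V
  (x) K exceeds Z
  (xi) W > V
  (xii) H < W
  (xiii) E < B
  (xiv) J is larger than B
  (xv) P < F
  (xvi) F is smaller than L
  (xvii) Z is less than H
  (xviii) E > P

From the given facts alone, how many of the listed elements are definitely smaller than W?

Directly below W: P, F, V, H.
One step further: Z, J (6 so far).
One step further: B (7 so far).
One step further: E (8 so far).
No other element is forced below W by the given relations, so the count is 8.

8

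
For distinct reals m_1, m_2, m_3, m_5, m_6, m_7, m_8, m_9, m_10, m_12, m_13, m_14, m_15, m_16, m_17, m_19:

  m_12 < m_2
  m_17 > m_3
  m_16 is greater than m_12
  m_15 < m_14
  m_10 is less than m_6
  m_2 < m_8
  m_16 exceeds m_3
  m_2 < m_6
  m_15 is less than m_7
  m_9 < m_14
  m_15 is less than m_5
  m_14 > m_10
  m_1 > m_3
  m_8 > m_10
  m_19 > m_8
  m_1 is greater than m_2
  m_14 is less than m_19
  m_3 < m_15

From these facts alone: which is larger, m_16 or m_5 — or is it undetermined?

Following every chain through m_16: below m_16 we get m_3, m_12.
m_5 is not reached, and no chain runs the other way from m_5 to m_16.
So the given relations leave the order of m_16 and m_5 undetermined.

undetermined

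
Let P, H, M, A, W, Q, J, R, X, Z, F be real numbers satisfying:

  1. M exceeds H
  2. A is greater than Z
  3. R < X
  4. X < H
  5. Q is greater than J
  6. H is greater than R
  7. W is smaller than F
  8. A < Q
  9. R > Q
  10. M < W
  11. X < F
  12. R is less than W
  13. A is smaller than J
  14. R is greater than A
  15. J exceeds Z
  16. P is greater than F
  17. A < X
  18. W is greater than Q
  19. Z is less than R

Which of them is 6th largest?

Piecing the relations together gives one ordering: Z < A < J < Q < R < X < H < M < W < F < P.
Counting 6 from the largest end gives X.

X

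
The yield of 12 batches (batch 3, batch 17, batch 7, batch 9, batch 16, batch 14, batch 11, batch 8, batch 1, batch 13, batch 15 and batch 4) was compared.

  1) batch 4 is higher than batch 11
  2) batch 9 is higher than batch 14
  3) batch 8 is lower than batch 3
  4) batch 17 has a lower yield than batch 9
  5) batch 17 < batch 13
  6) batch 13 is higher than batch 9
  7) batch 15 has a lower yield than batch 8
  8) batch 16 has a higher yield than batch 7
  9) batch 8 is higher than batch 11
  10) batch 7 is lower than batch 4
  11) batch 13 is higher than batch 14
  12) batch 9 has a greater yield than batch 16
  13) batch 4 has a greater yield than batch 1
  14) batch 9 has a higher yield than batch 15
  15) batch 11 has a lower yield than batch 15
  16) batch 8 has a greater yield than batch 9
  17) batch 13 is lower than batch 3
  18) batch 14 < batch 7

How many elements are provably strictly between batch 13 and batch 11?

The relations place batch 11 below batch 13. An element lies strictly between them when it is forced above batch 11 and also forced below batch 13.
Above batch 11: {batch 15, batch 9, batch 8, batch 4, batch 3}. Below batch 13: {batch 14, batch 7, batch 15, batch 16, batch 17, batch 9}.
Intersection: {batch 15, batch 9} — 2.

2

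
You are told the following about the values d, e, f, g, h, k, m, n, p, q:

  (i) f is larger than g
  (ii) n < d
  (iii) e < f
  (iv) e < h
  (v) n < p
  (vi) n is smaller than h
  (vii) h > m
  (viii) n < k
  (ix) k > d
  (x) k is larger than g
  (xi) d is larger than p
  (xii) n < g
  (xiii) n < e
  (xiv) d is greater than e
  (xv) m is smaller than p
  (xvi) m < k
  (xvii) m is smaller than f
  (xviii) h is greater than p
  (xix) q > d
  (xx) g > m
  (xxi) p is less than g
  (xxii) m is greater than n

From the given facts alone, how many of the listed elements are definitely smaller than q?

5

From q the given relations immediately reach d.
From those, n, e, p — 4 in total.
From those, m — 5 in total.
Nothing else is reachable below q; 5 in all.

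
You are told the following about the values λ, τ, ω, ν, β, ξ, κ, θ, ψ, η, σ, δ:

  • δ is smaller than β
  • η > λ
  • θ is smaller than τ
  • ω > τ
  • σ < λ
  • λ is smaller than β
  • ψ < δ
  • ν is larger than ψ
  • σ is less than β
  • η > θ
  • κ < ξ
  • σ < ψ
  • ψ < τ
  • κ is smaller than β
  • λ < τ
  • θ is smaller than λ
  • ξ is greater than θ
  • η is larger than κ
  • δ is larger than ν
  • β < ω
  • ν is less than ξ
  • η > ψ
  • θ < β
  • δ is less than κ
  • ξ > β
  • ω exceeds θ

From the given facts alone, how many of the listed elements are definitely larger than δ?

From δ the given relations immediately reach κ, β.
From those, ω, ξ, η — 5 in total.
Nothing else is reachable above δ; 5 in all.

5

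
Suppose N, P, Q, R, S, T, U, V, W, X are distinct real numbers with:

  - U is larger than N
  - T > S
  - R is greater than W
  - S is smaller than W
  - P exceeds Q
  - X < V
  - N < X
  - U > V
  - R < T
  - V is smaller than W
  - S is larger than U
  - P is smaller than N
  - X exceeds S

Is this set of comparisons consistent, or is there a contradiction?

Chaining the given relations yields X < V < U < S, so X < S. But one relation states S < X. These cannot both hold.

inconsistent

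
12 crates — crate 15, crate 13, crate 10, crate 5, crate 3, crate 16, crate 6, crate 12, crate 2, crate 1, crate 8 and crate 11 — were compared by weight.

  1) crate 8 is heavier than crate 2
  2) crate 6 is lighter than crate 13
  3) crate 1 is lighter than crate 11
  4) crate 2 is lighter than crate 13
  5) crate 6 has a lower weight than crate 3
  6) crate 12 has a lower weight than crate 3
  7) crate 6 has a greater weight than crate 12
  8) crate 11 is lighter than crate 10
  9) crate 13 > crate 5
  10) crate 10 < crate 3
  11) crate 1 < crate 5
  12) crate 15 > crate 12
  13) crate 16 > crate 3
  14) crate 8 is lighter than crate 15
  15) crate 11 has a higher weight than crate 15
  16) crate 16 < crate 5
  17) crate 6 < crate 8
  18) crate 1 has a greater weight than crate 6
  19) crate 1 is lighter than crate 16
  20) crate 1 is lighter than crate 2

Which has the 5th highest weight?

The consecutive relations fix a unique order: crate 12 < crate 6 < crate 1 < crate 2 < crate 8 < crate 15 < crate 11 < crate 10 < crate 3 < crate 16 < crate 5 < crate 13.
Counting 5 from the largest end gives crate 10.

crate 10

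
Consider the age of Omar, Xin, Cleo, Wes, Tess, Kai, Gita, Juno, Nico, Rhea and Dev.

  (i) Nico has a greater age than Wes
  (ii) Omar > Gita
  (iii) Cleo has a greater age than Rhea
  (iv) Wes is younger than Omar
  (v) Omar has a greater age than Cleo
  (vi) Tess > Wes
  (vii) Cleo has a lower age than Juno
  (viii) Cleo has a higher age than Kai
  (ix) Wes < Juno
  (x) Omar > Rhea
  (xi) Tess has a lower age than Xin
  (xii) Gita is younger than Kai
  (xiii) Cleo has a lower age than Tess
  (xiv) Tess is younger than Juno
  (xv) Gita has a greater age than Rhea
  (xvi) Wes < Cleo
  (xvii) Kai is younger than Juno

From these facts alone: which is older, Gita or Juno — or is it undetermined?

Juno

Chaining the given relations: Gita < Kai < Cleo < Tess < Juno.
So Juno is older.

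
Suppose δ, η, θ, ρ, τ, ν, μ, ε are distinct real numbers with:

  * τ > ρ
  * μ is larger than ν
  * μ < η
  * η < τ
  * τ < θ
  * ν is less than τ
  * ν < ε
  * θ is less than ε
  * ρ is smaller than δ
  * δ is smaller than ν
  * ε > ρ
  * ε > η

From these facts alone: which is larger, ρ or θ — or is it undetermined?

θ

Following the relations from ρ: ρ < δ < ν < μ < η < τ < θ.
So θ is larger.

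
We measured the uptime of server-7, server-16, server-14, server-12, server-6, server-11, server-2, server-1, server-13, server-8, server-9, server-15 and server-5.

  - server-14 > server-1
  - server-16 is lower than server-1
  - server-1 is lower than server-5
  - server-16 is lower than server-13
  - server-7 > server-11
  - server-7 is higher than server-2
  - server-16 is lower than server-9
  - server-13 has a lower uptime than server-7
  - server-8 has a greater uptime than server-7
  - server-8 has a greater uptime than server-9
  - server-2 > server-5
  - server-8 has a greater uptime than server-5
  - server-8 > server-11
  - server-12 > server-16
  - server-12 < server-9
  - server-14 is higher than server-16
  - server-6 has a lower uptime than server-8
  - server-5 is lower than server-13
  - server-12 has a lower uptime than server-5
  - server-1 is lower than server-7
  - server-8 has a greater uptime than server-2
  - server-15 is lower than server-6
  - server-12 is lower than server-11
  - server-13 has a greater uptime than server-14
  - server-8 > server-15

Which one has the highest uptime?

server-8

Chaining downward from server-8: directly below it, server-5, server-15, server-11, server-6, server-2, server-7, server-9; then server-16, server-12, server-1, server-13; then server-14.
That covers every other element, and nothing is given above server-8, so server-8 is the highest uptime.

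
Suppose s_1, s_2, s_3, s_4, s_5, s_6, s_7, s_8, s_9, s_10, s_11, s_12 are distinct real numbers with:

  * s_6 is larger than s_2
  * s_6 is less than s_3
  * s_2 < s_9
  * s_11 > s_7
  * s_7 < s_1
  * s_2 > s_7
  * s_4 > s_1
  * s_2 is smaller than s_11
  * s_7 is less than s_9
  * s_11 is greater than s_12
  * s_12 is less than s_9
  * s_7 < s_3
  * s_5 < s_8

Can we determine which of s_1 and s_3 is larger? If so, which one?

undetermined

Following every chain through s_1: above s_1 we get s_4; below s_1 we get s_7.
s_3 is not reached, and no chain runs the other way from s_3 to s_1.
So the given relations leave the order of s_1 and s_3 undetermined.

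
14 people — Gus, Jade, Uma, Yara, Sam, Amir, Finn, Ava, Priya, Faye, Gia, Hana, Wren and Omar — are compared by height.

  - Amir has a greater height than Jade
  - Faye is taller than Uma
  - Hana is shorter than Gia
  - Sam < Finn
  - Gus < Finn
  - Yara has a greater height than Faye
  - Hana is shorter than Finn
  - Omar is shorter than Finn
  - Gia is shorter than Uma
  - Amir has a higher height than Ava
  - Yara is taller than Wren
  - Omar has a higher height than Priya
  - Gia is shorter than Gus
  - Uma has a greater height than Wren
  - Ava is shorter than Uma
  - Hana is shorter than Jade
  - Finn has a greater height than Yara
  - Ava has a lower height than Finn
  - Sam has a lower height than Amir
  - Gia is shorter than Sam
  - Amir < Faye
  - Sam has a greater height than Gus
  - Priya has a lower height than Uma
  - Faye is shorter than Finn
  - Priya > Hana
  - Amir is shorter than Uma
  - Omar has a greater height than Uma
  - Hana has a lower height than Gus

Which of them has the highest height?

Finn

Hana is not greatest since Hana < Jade; Gia is not greatest since Gia < Uma; Jade is not greatest since Jade < Amir; Ava is not greatest since Ava < Finn; Gus is not greatest since Gus < Sam; Sam is not greatest since Sam < Finn; Amir is not greatest since Amir < Faye; Priya is not greatest since Priya < Omar; Wren is not greatest since Wren < Uma; Uma is not greatest since Uma < Faye; Omar is not greatest since Omar < Finn; Faye is not greatest since Faye < Finn; Yara is not greatest since Yara < Finn.
Only Finn has nothing above it, so Finn is the highest height.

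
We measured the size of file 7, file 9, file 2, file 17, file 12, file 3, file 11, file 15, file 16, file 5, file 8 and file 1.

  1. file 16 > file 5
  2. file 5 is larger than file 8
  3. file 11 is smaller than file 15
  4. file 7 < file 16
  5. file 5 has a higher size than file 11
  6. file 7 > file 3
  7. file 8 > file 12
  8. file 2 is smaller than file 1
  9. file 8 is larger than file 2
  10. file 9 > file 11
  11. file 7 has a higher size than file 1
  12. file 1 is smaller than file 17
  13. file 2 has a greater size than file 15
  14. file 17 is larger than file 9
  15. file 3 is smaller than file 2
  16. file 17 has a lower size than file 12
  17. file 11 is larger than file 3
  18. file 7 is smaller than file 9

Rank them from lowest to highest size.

Nothing is placed below file 3, so it is least; from there file 3 < file 11; file 11 < file 15; file 15 < file 2; file 2 < file 1; file 1 < file 7; file 7 < file 9; file 9 < file 17; file 17 < file 12; file 12 < file 8; file 8 < file 5; file 5 < file 16, each given directly.

file 3 < file 11 < file 15 < file 2 < file 1 < file 7 < file 9 < file 17 < file 12 < file 8 < file 5 < file 16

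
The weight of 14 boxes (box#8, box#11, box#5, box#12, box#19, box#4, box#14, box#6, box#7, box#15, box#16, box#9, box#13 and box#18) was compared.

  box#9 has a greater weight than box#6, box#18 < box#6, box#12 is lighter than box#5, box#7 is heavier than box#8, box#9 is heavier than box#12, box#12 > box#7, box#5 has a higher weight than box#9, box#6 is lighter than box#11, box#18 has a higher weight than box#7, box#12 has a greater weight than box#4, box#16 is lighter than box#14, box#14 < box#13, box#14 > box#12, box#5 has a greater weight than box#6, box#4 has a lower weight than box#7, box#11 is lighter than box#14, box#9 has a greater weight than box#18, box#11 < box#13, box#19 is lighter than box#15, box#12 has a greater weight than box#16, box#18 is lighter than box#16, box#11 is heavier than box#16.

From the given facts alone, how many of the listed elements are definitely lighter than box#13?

From box#13 the given relations immediately reach box#11, box#14.
From those, box#16, box#12, box#6 — 5 in total.
From those, box#4, box#7, box#18 — 8 in total.
From those, box#8 — 9 in total.
Nothing else is reachable below box#13; 9 in all.

9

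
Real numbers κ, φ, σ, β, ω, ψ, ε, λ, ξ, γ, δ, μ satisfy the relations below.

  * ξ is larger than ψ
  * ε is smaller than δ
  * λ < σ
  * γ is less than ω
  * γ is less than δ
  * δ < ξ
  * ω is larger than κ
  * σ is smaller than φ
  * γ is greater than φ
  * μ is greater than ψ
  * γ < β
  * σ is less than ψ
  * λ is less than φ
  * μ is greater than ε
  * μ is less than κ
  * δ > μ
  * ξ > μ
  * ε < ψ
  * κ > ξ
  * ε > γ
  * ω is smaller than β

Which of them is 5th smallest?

ε

The consecutive relations fix a unique order: λ < σ < φ < γ < ε < ψ < μ < δ < ξ < κ < ω < β.
The 5th smallest is ε.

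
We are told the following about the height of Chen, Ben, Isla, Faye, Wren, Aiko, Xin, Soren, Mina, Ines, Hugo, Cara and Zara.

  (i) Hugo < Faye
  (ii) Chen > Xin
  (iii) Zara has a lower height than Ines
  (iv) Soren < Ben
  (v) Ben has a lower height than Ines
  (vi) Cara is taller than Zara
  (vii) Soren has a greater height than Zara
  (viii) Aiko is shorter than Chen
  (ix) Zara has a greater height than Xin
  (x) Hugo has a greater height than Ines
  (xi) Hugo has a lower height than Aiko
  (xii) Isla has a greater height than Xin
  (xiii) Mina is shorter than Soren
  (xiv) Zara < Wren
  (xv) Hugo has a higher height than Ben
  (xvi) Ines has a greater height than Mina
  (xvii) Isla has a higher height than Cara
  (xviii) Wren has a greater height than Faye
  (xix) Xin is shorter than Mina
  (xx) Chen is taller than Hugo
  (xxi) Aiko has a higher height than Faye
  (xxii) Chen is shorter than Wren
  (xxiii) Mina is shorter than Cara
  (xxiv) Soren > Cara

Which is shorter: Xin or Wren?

Following the relations from Xin: Xin < Mina < Cara < Soren < Ben < Ines < Hugo < Faye < Aiko < Chen < Wren.
So Xin < Wren; Xin is the shorter of the two.

Xin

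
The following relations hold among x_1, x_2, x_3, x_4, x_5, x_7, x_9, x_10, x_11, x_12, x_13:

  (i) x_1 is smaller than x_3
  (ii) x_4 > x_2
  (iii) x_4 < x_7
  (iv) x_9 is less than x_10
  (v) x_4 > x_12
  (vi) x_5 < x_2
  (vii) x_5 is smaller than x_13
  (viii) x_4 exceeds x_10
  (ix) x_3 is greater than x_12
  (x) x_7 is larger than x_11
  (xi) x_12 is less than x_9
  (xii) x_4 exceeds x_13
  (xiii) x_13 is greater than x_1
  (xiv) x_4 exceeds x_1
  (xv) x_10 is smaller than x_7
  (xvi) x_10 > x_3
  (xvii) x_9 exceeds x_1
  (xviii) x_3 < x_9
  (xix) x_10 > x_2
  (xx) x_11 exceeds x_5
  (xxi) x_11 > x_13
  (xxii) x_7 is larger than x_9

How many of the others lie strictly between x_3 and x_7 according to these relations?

3

Chaining upward from x_3 reaches: x_9, x_10, x_4.
Chaining downward from x_7 reaches: x_12, x_1, x_5, x_13, x_11, x_2, x_9, x_10, x_4.
Strictly between x_3 and x_7 are those in both lists: x_9, x_10, x_4 — 3 elements.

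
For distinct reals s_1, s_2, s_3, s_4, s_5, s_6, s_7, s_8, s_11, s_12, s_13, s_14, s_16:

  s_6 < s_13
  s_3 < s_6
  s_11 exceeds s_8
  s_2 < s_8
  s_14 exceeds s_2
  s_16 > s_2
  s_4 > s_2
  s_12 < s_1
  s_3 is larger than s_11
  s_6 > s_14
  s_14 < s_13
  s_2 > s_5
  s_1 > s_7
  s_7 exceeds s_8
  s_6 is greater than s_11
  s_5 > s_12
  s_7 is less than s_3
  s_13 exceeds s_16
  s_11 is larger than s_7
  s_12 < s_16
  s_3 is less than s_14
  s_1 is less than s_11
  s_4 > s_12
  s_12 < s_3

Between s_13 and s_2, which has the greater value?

s_2 < s_8 and s_8 < s_7 give s_2 < s_7.
With s_7 < s_1: s_2 < s_8 < s_7 < s_1.
Then s_1 < s_11 extends the chain to s_11.
Then s_11 < s_3 extends the chain to s_3.
Then s_3 < s_14 extends the chain to s_14.
With s_14 < s_6: s_2 < s_8 < s_7 < s_1 < s_11 < s_3 < s_14 < s_6.
With s_6 < s_13: s_2 < s_8 < s_7 < s_1 < s_11 < s_3 < s_14 < s_6 < s_13.
So s_2 < s_13; s_13 is the larger of the two.

s_13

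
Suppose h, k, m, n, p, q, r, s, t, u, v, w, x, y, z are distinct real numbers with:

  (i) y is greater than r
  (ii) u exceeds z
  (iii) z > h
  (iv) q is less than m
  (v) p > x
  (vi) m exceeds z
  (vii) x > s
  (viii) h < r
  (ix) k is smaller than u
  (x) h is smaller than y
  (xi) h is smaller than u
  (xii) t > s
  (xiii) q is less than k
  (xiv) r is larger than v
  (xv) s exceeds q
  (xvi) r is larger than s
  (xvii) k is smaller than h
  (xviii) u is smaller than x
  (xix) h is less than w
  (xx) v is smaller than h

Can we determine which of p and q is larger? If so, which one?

q < k and k < h give q < h.
With h < z: q < k < h < z.
Then z < u extends the chain to u.
With u < x: q < k < h < z < u < x.
Then x < p extends the chain to p.
So p is larger.

p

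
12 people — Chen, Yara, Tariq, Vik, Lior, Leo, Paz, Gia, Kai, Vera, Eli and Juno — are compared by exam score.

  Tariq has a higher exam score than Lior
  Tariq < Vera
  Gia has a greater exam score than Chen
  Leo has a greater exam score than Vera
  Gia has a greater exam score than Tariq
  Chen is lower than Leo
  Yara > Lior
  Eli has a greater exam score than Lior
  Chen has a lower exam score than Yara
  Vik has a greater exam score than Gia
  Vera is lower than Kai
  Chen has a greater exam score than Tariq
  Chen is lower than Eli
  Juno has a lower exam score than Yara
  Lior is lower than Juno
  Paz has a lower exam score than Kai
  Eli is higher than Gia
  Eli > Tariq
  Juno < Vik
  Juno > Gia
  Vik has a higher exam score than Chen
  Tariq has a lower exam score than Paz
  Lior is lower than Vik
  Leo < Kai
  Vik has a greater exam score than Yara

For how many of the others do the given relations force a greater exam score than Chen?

From Chen the given relations immediately reach Gia, Leo, Yara, Eli, Vik.
From those, Juno, Kai — 7 in total.
Nothing else is reachable above Chen; 7 in all.

7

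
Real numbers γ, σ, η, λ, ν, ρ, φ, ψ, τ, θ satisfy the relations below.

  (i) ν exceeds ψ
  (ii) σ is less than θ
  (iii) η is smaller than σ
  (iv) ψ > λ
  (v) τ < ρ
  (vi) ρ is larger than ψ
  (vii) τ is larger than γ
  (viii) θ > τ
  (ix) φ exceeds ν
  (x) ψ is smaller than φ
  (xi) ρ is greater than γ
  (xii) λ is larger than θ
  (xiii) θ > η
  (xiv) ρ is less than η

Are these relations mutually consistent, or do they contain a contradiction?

We have ψ < ρ stated directly, yet also ρ < η < σ < θ < λ < ψ by chaining the others — so ρ < ψ. Contradiction.

inconsistent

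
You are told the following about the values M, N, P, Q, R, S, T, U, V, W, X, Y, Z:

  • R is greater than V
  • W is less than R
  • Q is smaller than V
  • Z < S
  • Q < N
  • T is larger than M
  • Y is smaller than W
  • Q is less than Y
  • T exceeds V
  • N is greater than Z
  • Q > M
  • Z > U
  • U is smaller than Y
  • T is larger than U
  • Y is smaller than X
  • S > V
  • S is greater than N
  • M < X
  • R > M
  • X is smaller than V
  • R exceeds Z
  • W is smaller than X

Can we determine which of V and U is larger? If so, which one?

Chaining the given relations: U < Y < W < X < V.
So V is larger.

V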